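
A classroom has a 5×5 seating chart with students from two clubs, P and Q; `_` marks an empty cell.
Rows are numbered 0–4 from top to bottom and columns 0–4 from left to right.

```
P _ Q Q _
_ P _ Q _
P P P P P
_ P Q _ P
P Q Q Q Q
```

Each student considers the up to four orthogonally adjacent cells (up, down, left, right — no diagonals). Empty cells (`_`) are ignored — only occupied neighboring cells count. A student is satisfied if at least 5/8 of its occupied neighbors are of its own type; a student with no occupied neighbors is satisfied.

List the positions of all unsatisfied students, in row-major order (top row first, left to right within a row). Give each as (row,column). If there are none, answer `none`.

(0,0)P 0/0 satisfied
(0,2)Q 1/1 satisfied
(0,3)Q 2/2 satisfied
(1,1)P 1/1 satisfied
(1,3)Q 1/2 not
(2,0)P 1/1 satisfied
(2,1)P 4/4 satisfied
(2,2)P 2/3 satisfied
(2,3)P 2/3 satisfied
(2,4)P 2/2 satisfied
(3,1)P 1/3 not
(3,2)Q 1/3 not
(3,4)P 1/2 not
(4,0)P 0/1 not
(4,1)Q 1/3 not
(4,2)Q 3/3 satisfied
(4,3)Q 2/2 satisfied
(4,4)Q 1/2 not

(1,3), (3,1), (3,2), (3,4), (4,0), (4,1), (4,4)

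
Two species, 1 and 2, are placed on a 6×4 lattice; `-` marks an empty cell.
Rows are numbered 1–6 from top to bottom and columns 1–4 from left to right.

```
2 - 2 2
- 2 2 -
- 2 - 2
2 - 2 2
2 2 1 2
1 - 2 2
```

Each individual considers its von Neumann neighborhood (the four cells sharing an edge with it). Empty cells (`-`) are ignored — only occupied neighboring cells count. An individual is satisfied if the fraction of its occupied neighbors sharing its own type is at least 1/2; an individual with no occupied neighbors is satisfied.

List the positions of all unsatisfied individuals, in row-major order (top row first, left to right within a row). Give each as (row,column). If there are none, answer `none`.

(1,1)2 0/0 satisfied
(1,3)2 2/2 satisfied
(1,4)2 1/1 satisfied
(2,2)2 2/2 satisfied
(2,3)2 2/2 satisfied
(3,2)2 1/1 satisfied
(3,4)2 1/1 satisfied
(4,1)2 1/1 satisfied
(4,3)2 1/2 satisfied
(4,4)2 3/3 satisfied
(5,1)2 2/3 satisfied
(5,2)2 1/2 satisfied
(5,3)1 0/4 not
(5,4)2 2/3 satisfied
(6,1)1 0/1 not
(6,3)2 1/2 satisfied
(6,4)2 2/2 satisfied

(5,3), (6,1)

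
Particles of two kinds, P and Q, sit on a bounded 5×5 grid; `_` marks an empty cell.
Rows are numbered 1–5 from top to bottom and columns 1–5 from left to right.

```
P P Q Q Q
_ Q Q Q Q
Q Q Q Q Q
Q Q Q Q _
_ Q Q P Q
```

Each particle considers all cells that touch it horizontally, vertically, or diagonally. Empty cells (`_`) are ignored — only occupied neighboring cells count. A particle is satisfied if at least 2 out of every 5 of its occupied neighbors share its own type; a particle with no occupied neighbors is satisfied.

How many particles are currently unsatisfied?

2

Row 1: (1,1)P 1/2 ✓ · (1,2)P 1/4 ✗ · (1,3)Q 4/5 ✓ · (1,4)Q 5/5 ✓ · (1,5)Q 3/3 ✓
Row 2: (2,2)Q 5/7 ✓ · (2,3)Q 7/8 ✓ · (2,4)Q 8/8 ✓ · (2,5)Q 5/5 ✓
Row 3: (3,1)Q 4/4 ✓ · (3,2)Q 7/7 ✓ · (3,3)Q 8/8 ✓ · (3,4)Q 7/7 ✓ · (3,5)Q 4/4 ✓
Row 4: (4,1)Q 4/4 ✓ · (4,2)Q 7/7 ✓ · (4,3)Q 7/8 ✓ · (4,4)Q 6/7 ✓
Row 5: (5,2)Q 4/4 ✓ · (5,3)Q 4/5 ✓ · (5,4)P 0/4 ✗ · (5,5)Q 1/2 ✓
Unsatisfied: (1,2), (5,4) — 2 in total.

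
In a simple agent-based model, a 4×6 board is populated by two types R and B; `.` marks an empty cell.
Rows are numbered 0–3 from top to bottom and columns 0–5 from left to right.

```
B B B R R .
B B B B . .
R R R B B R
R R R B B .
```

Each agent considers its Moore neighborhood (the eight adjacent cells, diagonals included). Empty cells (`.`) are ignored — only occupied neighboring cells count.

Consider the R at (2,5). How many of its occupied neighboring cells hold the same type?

Occupied neighbors of (2,5): (2,4)=B, (3,4)=B.
Same type (R): 0 of 2.

0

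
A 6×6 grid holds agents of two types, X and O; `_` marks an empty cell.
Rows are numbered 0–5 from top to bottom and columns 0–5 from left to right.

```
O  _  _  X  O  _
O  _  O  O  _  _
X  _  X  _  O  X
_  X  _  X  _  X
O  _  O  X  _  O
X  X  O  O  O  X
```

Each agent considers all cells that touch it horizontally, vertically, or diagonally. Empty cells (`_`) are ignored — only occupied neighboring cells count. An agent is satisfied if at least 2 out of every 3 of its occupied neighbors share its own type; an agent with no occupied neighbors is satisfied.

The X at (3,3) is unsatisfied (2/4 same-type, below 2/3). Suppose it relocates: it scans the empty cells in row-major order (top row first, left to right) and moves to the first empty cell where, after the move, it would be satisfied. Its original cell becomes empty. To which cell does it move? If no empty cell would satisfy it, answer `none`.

(3,0)

Vacating (3,3). Empty cells in order:
  (0,1): 0/3 same-type → still unsatisfied.
  (0,2): 1/3 same-type → still unsatisfied.
  (0,5): 0/1 same-type → still unsatisfied.
  (1,1): 2/5 same-type → still unsatisfied.
  (1,4): 2/5 same-type → still unsatisfied.
  (1,5): 1/3 same-type → still unsatisfied.
  (2,1): 3/5 same-type → still unsatisfied.
  (2,3): 1/4 same-type → still unsatisfied.
  (3,0): 2/3 same-type → satisfied — stop here.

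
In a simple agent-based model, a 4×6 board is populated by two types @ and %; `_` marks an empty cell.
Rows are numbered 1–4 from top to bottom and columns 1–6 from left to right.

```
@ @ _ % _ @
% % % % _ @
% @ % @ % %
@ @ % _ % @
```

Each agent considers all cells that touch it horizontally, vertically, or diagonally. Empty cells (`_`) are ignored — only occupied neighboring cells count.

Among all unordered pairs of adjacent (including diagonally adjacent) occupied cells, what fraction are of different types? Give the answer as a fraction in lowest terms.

13/23

Scan each occupied cell's neighbors to the right and below (and the two forward diagonals) so each pair is counted once.
Row 1: @(1,1)–@(1,2)= @(1,1)–%(2,1)≠ @(1,1)–%(2,2)≠ @(1,2)–%(2,2)≠ @(1,2)–%(2,3)≠ @(1,2)–%(2,1)≠ %(1,4)–%(2,4)= %(1,4)–%(2,3)= @(1,6)–@(2,6)=  → 5/9 unlike.
Row 2: %(2,1)–%(2,2)= %(2,1)–%(3,1)= %(2,1)–@(3,2)≠ %(2,2)–%(2,3)= %(2,2)–@(3,2)≠ %(2,2)–%(3,3)= %(2,2)–%(3,1)= %(2,3)–%(2,4)= %(2,3)–%(3,3)= %(2,3)–@(3,4)≠ %(2,3)–@(3,2)≠ %(2,4)–@(3,4)≠ %(2,4)–%(3,5)= %(2,4)–%(3,3)= @(2,6)–%(3,6)≠ @(2,6)–%(3,5)≠  → 7/16 unlike.
Row 3: %(3,1)–@(3,2)≠ %(3,1)–@(4,1)≠ %(3,1)–@(4,2)≠ @(3,2)–%(3,3)≠ @(3,2)–@(4,2)= @(3,2)–%(4,3)≠ @(3,2)–@(4,1)= %(3,3)–@(3,4)≠ %(3,3)–%(4,3)= %(3,3)–@(4,2)≠ @(3,4)–%(3,5)≠ @(3,4)–%(4,5)≠ @(3,4)–%(4,3)≠ %(3,5)–%(3,6)= %(3,5)–%(4,5)= %(3,5)–@(4,6)≠ %(3,6)–@(4,6)≠ %(3,6)–%(4,5)=  → 12/18 unlike.
Row 4: @(4,1)–@(4,2)= @(4,2)–%(4,3)≠ %(4,5)–@(4,6)≠  → 2/3 unlike.
Total adjacent occupied pairs: 46; unlike-type pairs: 26.
26/46 reduces to 13/23.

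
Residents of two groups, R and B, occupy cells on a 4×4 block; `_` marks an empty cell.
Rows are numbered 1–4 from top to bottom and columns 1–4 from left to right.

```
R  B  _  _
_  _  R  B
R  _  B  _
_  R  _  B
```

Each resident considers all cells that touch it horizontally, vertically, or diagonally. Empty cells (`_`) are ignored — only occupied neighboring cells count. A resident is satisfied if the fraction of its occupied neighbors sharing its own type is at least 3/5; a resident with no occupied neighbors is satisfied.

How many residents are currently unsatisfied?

6

(1,1)R 0/1 unhappy
(1,2)B 0/2 unhappy
(2,3)R 0/3 unhappy
(2,4)B 1/2 unhappy
(3,1)R 1/1 ok
(3,3)B 2/4 unhappy
(4,2)R 1/2 unhappy
(4,4)B 1/1 ok
Unsatisfied: (1,1), (1,2), (2,3), (2,4), (3,3), (4,2) — 6 in total.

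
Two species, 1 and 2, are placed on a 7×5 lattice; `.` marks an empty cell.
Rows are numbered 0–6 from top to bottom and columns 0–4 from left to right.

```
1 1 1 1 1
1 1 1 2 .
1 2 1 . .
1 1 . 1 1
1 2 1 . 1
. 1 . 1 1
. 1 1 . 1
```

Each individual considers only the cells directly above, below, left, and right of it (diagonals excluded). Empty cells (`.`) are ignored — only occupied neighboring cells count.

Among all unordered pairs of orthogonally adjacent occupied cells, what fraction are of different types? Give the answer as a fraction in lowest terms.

Scan each occupied cell's neighbors to the right and below so each pair is counted once.
Row 0: 1(0,0)–1(0,1)= 1(0,0)–1(1,0)= 1(0,1)–1(0,2)= 1(0,1)–1(1,1)= 1(0,2)–1(0,3)= 1(0,2)–1(1,2)= 1(0,3)–1(0,4)= 1(0,3)–2(1,3)≠  → 1/8 unlike.
Row 1: 1(1,0)–1(1,1)= 1(1,0)–1(2,0)= 1(1,1)–1(1,2)= 1(1,1)–2(2,1)≠ 1(1,2)–2(1,3)≠ 1(1,2)–1(2,2)=  → 2/6 unlike.
Row 2: 1(2,0)–2(2,1)≠ 1(2,0)–1(3,0)= 2(2,1)–1(2,2)≠ 2(2,1)–1(3,1)≠  → 3/4 unlike.
Row 3: 1(3,0)–1(3,1)= 1(3,0)–1(4,0)= 1(3,1)–2(4,1)≠ 1(3,3)–1(3,4)= 1(3,4)–1(4,4)=  → 1/5 unlike.
Row 4: 1(4,0)–2(4,1)≠ 2(4,1)–1(4,2)≠ 2(4,1)–1(5,1)≠ 1(4,4)–1(5,4)=  → 3/4 unlike.
Row 5: 1(5,1)–1(6,1)= 1(5,3)–1(5,4)= 1(5,4)–1(6,4)=  → 0/3 unlike.
Row 6: 1(6,1)–1(6,2)=  → 0/1 unlike.
Total adjacent occupied pairs: 31; unlike-type pairs: 10.
10/31 is already in lowest terms.

10/31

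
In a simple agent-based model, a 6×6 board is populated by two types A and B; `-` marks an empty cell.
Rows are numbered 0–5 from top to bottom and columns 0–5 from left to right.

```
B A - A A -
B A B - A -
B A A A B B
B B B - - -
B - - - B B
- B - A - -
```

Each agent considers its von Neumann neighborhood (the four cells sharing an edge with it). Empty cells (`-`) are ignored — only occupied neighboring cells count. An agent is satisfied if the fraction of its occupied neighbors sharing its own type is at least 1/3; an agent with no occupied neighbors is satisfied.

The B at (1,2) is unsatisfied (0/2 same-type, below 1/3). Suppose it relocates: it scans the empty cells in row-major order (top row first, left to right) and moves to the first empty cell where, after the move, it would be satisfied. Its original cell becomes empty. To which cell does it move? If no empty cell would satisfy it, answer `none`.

(1,5)

Vacating (1,2). Empty cells in order:
  (0,2): 0/2 same-type → still unsatisfied.
  (0,5): 0/1 same-type → still unsatisfied.
  (1,3): 0/3 same-type → still unsatisfied.
  (1,5): 1/2 same-type → satisfied — stop here.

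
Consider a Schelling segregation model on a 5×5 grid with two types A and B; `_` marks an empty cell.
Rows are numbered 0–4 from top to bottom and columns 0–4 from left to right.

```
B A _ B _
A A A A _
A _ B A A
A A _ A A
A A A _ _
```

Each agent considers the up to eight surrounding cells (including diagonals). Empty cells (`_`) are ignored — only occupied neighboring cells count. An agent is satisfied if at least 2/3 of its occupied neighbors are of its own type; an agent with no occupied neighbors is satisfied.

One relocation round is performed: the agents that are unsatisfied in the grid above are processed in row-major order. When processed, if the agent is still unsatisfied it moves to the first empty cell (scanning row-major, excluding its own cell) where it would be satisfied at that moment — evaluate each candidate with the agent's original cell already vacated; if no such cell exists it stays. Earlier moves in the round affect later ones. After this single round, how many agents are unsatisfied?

Initially unsatisfied (in order): (0,0), (0,3), (1,3), (2,2).
  (0,0): no empty cell satisfies it; stays.
  (0,3): no empty cell satisfies it; stays.
  (1,3) → (0,2).
  (2,2) → (0,4).
Resulting grid:
B A A B B
A A A _ _
A _ _ A A
A A _ A A
A A A _ _
Unsatisfied now: (0,0), (0,3).

2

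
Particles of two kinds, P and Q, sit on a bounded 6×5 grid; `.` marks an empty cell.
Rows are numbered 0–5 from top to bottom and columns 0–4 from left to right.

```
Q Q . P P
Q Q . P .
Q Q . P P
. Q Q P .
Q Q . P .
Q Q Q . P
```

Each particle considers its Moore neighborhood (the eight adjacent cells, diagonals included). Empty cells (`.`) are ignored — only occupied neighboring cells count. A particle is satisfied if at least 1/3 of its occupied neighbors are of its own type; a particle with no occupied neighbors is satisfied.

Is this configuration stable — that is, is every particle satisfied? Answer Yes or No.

Row 0: (0,0)Q 3/3 satisfied · (0,1)Q 3/3 satisfied · (0,3)P 2/2 satisfied · (0,4)P 2/2 satisfied
Row 1: (1,0)Q 5/5 satisfied · (1,1)Q 5/5 satisfied · (1,3)P 4/4 satisfied
Row 2: (2,0)Q 4/4 satisfied · (2,1)Q 5/5 satisfied · (2,3)P 3/4 satisfied · (2,4)P 3/3 satisfied
Row 3: (3,1)Q 5/5 satisfied · (3,2)Q 3/6 satisfied · (3,3)P 3/4 satisfied
Row 4: (4,0)Q 4/4 satisfied · (4,1)Q 6/6 satisfied · (4,3)P 2/4 satisfied
Row 5: (5,0)Q 3/3 satisfied · (5,1)Q 4/4 satisfied · (5,2)Q 2/3 satisfied · (5,4)P 1/1 satisfied
All meet the threshold, so the configuration is stable.

Yes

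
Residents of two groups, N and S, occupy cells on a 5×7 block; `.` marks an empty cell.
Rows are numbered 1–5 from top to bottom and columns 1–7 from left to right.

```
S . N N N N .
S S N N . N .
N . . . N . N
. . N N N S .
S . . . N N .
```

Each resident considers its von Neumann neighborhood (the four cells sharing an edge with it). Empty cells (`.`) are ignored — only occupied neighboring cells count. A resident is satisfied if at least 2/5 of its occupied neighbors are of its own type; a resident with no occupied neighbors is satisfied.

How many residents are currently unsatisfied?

(1,1)S 1/1 ok
(1,3)N 2/2 ok
(1,4)N 3/3 ok
(1,5)N 2/2 ok
(1,6)N 2/2 ok
(2,1)S 2/3 ok
(2,2)S 1/2 ok
(2,3)N 2/3 ok
(2,4)N 2/2 ok
(2,6)N 1/1 ok
(3,1)N 0/1 unhappy
(3,5)N 1/1 ok
(3,7)N 0/0 ok
(4,3)N 1/1 ok
(4,4)N 2/2 ok
(4,5)N 3/4 ok
(4,6)S 0/2 unhappy
(5,1)S 0/0 ok
(5,5)N 2/2 ok
(5,6)N 1/2 ok
Unsatisfied: (3,1), (4,6) — 2 in total.

2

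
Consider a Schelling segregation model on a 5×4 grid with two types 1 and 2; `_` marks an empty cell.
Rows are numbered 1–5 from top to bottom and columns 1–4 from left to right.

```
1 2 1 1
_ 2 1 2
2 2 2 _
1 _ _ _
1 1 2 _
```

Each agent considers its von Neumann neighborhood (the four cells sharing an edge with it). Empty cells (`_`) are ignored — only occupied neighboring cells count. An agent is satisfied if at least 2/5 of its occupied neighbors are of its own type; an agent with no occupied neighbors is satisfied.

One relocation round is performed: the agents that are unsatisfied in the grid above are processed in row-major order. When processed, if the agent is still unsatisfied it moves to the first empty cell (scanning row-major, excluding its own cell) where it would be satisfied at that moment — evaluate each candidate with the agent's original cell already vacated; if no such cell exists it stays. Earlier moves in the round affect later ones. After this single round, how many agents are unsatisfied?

Initially unsatisfied (in order): (1,1), (1,2), (2,3), (2,4), (5,3).
  (1,1) → (4,2).
  (1,2): now satisfied by earlier moves; stays.
  (2,3) → (4,4).
  (2,4) → (1,1).
  (5,3) → (2,1).
Resulting grid:
2 2 1 1
2 2 _ _
2 2 2 _
1 1 _ 1
1 1 _ _
All satisfied now.

0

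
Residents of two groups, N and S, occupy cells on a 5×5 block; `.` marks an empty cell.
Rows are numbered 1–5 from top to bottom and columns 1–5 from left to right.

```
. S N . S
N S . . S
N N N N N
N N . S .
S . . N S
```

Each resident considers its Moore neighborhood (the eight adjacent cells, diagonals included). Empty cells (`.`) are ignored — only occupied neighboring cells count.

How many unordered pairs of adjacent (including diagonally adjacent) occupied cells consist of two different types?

Scan each occupied cell's neighbors to the right and below (and the two forward diagonals) so each pair is counted once.
Row 1: S(1,2)–N(1,3)≠ S(1,2)–S(2,2)= S(1,2)–N(2,1)≠ N(1,3)–S(2,2)≠ S(1,5)–S(2,5)=  → 3/5 unlike.
Row 2: N(2,1)–S(2,2)≠ N(2,1)–N(3,1)= N(2,1)–N(3,2)= S(2,2)–N(3,2)≠ S(2,2)–N(3,3)≠ S(2,2)–N(3,1)≠ S(2,5)–N(3,5)≠ S(2,5)–N(3,4)≠  → 6/8 unlike.
Row 3: N(3,1)–N(3,2)= N(3,1)–N(4,1)= N(3,1)–N(4,2)= N(3,2)–N(3,3)= N(3,2)–N(4,2)= N(3,2)–N(4,1)= N(3,3)–N(3,4)= N(3,3)–S(4,4)≠ N(3,3)–N(4,2)= N(3,4)–N(3,5)= N(3,4)–S(4,4)≠ N(3,5)–S(4,4)≠  → 3/12 unlike.
Row 4: N(4,1)–N(4,2)= N(4,1)–S(5,1)≠ N(4,2)–S(5,1)≠ S(4,4)–N(5,4)≠ S(4,4)–S(5,5)=  → 3/5 unlike.
Row 5: N(5,4)–S(5,5)≠  → 1/1 unlike.
Total adjacent occupied pairs: 31; unlike-type pairs: 16.

16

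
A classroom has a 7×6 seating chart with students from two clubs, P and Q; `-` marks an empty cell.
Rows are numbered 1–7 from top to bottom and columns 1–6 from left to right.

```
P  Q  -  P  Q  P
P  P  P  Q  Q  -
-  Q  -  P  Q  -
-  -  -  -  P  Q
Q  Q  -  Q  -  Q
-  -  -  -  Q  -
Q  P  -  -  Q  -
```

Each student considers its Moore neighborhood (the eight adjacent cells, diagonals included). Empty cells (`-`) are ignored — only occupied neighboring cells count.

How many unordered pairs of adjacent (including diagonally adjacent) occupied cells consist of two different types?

Scan each occupied cell's neighbors to the right and below (and the two forward diagonals) so each pair is counted once.
From row 1: 9 unlike of 14 pairs (running 9/14).
From row 2: 6 unlike of 12 pairs (running 15/26).
From row 3: 2 unlike of 4 pairs (running 17/30).
From row 4: 3 unlike of 4 pairs (running 20/34).
From row 5: 0 unlike of 3 pairs (running 20/37).
From row 6: 0 unlike of 1 pairs (running 20/38).
From row 7: 1 unlike of 1 pairs (running 21/39).
Total adjacent occupied pairs: 39; unlike-type pairs: 21.

21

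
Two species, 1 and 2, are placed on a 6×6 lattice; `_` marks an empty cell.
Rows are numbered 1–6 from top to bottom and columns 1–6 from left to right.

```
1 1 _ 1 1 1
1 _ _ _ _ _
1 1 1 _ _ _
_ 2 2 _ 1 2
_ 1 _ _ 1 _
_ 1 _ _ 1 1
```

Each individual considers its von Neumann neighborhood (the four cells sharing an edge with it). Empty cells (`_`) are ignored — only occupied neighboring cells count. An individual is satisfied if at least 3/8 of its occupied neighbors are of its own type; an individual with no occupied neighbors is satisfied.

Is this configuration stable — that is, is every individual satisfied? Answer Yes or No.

No

Row 1: (1,1)1 2/2 ✓ · (1,2)1 1/1 ✓ · (1,4)1 1/1 ✓ · (1,5)1 2/2 ✓ · (1,6)1 1/1 ✓
Row 2: (2,1)1 2/2 ✓
Row 3: (3,1)1 2/2 ✓ · (3,2)1 2/3 ✓ · (3,3)1 1/2 ✓
Row 4: (4,2)2 1/3 ✗ · (4,3)2 1/2 ✓ · (4,5)1 1/2 ✓ · (4,6)2 0/1 ✗
Row 5: (5,2)1 1/2 ✓ · (5,5)1 2/2 ✓
Row 6: (6,2)1 1/1 ✓ · (6,5)1 2/2 ✓ · (6,6)1 1/1 ✓
For instance (4,2) has only 1/3 same-type neighbors, below 3/8.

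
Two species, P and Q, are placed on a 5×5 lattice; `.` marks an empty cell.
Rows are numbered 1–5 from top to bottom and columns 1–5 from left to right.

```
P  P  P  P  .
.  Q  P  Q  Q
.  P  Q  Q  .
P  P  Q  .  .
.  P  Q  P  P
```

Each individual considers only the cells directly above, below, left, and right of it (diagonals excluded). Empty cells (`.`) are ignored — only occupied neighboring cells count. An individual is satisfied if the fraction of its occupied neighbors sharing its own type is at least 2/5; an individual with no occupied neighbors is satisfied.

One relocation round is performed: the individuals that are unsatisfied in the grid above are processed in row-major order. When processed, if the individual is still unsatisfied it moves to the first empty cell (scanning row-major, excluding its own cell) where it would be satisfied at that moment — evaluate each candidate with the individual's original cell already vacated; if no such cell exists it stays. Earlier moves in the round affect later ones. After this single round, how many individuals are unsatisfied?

Initially unsatisfied (in order): (2,2), (2,3), (3,2), (5,3).
  (2,2) → (1,5).
  (2,3) → (2,1).
  (3,2): now satisfied by earlier moves; stays.
  (5,3) → (2,3).
Resulting grid:
P P P P Q
P . Q Q Q
. P Q Q .
P P Q . .
. P . P P
Unsatisfied now: (1,4).

1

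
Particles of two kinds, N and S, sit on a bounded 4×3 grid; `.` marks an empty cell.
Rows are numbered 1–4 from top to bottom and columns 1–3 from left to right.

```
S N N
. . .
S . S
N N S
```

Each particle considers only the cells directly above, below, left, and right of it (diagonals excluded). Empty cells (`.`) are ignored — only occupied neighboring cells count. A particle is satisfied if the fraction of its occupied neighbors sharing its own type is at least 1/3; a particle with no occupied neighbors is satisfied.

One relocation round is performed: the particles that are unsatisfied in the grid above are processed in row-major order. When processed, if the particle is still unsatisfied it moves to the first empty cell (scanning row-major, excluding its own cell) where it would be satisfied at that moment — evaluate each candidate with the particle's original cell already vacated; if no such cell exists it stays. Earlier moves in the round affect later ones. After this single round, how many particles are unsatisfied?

Initially unsatisfied (in order): (1,1), (3,1).
  (1,1) → (2,1).
  (3,1): now satisfied by earlier moves; stays.
Resulting grid:
. N N
S . .
S . S
N N S
All satisfied now.

0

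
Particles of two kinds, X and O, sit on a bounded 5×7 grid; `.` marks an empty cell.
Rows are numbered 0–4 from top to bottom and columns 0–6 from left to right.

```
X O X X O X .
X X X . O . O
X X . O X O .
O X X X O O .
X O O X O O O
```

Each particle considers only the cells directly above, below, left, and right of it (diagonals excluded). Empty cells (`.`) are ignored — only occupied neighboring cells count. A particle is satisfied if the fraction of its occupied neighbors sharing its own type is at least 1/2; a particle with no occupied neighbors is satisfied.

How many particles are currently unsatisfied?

(0,0)X 1/2 ✓
(0,1)O 0/3 ✗
(0,2)X 2/3 ✓
(0,3)X 1/2 ✓
(0,4)O 1/3 ✗
(0,5)X 0/1 ✗
(1,0)X 3/3 ✓
(1,1)X 3/4 ✓
(1,2)X 2/2 ✓
(1,4)O 1/2 ✓
(1,6)O 0/0 ✓
(2,0)X 2/3 ✓
(2,1)X 3/3 ✓
(2,3)O 0/2 ✗
(2,4)X 0/4 ✗
(2,5)O 1/2 ✓
(3,0)O 0/3 ✗
(3,1)X 2/4 ✓
(3,2)X 2/3 ✓
(3,3)X 2/4 ✓
(3,4)O 2/4 ✓
(3,5)O 3/3 ✓
(4,0)X 0/2 ✗
(4,1)O 1/3 ✗
(4,2)O 1/3 ✗
(4,3)X 1/3 ✗
(4,4)O 2/3 ✓
(4,5)O 3/3 ✓
(4,6)O 1/1 ✓
Unsatisfied: (0,1), (0,4), (0,5), (2,3), (2,4), (3,0), (4,0), (4,1), (4,2), (4,3) — 10 in total.

10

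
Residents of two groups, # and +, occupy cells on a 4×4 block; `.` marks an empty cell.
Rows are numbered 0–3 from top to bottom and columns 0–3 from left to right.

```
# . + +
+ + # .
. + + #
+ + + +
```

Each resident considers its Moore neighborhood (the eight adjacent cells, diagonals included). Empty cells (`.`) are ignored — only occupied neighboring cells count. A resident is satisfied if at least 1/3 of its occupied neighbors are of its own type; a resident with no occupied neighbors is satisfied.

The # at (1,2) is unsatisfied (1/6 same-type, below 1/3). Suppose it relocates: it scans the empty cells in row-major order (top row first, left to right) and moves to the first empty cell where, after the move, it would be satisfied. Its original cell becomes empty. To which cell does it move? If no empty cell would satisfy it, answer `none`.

none

Vacating (1,2). Empty cells in order:
  (0,1): 1/4 same-type → still unsatisfied.
  (1,3): 1/4 same-type → still unsatisfied.
  (2,0): 0/5 same-type → still unsatisfied.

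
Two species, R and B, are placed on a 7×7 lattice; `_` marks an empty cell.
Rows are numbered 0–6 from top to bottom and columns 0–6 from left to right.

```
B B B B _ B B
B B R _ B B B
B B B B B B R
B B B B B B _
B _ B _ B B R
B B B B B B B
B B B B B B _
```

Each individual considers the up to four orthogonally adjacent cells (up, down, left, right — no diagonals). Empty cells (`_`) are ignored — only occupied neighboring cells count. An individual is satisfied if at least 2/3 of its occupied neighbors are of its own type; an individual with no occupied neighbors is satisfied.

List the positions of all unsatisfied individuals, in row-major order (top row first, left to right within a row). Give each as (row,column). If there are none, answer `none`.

(0,0)B 2/2 satisfied
(0,1)B 3/3 satisfied
(0,2)B 2/3 satisfied
(0,3)B 1/1 satisfied
(0,5)B 2/2 satisfied
(0,6)B 2/2 satisfied
(1,0)B 3/3 satisfied
(1,1)B 3/4 satisfied
(1,2)R 0/3 not
(1,4)B 2/2 satisfied
(1,5)B 4/4 satisfied
(1,6)B 2/3 satisfied
(2,0)B 3/3 satisfied
(2,1)B 4/4 satisfied
(2,2)B 3/4 satisfied
(2,3)B 3/3 satisfied
(2,4)B 4/4 satisfied
(2,5)B 3/4 satisfied
(2,6)R 0/2 not
(3,0)B 3/3 satisfied
(3,1)B 3/3 satisfied
(3,2)B 4/4 satisfied
(3,3)B 3/3 satisfied
(3,4)B 4/4 satisfied
(3,5)B 3/3 satisfied
(4,0)B 2/2 satisfied
(4,2)B 2/2 satisfied
(4,4)B 3/3 satisfied
(4,5)B 3/4 satisfied
(4,6)R 0/2 not
(5,0)B 3/3 satisfied
(5,1)B 3/3 satisfied
(5,2)B 4/4 satisfied
(5,3)B 3/3 satisfied
(5,4)B 4/4 satisfied
(5,5)B 4/4 satisfied
(5,6)B 1/2 not
(6,0)B 2/2 satisfied
(6,1)B 3/3 satisfied
(6,2)B 3/3 satisfied
(6,3)B 3/3 satisfied
(6,4)B 3/3 satisfied
(6,5)B 2/2 satisfied

(1,2), (2,6), (4,6), (5,6)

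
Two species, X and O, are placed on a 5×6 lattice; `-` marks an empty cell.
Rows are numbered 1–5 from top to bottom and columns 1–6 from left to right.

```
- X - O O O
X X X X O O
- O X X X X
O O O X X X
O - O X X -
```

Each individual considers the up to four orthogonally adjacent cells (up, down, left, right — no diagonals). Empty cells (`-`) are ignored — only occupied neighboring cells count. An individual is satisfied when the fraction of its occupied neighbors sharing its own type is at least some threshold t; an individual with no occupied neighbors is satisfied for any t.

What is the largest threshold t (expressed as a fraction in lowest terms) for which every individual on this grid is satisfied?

1/3

Row 1: (1,2)X 1/1 · (1,4)O 1/2 · (1,5)O 3/3 · (1,6)O 2/2
Row 2: (2,1)X 1/1 · (2,2)X 3/4 · (2,3)X 3/3 · (2,4)X 2/4 · (2,5)O 2/4 · (2,6)O 2/3
Row 3: (3,2)O 1/3 · (3,3)X 2/4 · (3,4)X 4/4 · (3,5)X 3/4 · (3,6)X 2/3
Row 4: (4,1)O 2/2 · (4,2)O 3/3 · (4,3)O 2/4 · (4,4)X 3/4 · (4,5)X 4/4 · (4,6)X 2/2
Row 5: (5,1)O 1/1 · (5,3)O 1/2 · (5,4)X 2/3 · (5,5)X 2/2
The smallest same-type fraction is 1/3 at (3,2), which reduces to 1/3. Any threshold above that leaves this individual unsatisfied.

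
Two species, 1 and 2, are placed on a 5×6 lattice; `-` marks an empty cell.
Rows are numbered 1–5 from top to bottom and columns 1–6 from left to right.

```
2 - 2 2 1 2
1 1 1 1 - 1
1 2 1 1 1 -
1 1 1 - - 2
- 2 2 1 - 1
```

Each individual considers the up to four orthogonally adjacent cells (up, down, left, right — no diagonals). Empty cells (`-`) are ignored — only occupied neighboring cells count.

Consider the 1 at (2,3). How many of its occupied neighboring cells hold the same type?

Occupied neighbors of (2,3): (1,3)=2, (3,3)=1, (2,2)=1, (2,4)=1.
Same type (1): 3 of 4.

3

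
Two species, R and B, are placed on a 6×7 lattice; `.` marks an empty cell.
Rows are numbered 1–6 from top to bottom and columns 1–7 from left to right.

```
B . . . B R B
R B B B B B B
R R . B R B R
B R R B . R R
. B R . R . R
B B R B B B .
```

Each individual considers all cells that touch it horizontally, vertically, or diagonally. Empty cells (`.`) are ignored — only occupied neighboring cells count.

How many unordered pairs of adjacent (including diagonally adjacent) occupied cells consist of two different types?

Scan each occupied cell's neighbors to the right and below (and the two forward diagonals) so each pair is counted once.
From row 1: 6 unlike of 12 pairs (running 6/12).
From row 2: 9 unlike of 22 pairs (running 15/34).
From row 3: 9 unlike of 17 pairs (running 24/51).
From row 4: 6 unlike of 14 pairs (running 30/65).
From row 5: 8 unlike of 11 pairs (running 38/76).
From row 6: 2 unlike of 5 pairs (running 40/81).
Total adjacent occupied pairs: 81; unlike-type pairs: 40.

40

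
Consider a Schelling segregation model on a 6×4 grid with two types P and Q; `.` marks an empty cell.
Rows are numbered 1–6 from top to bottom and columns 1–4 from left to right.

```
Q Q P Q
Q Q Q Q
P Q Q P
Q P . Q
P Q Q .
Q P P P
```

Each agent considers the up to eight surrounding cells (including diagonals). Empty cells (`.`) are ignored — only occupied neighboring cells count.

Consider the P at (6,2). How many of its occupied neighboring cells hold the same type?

Occupied neighbors of (6,2): (5,1)=P, (5,2)=Q, (5,3)=Q, (6,1)=Q, (6,3)=P.
Same type (P): 2 of 5.

2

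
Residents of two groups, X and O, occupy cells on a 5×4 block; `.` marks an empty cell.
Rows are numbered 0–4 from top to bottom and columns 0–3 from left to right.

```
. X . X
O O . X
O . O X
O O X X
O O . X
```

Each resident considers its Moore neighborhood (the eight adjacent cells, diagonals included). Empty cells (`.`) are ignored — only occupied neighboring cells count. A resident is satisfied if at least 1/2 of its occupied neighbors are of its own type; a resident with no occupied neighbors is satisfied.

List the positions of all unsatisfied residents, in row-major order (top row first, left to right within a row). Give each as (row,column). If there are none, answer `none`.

(0,1), (2,2)

(0,1)X 0/2 not
(0,3)X 1/1 satisfied
(1,0)O 2/3 satisfied
(1,1)O 3/4 satisfied
(1,3)X 2/3 satisfied
(2,0)O 4/4 satisfied
(2,2)O 2/6 not
(2,3)X 3/4 satisfied
(3,0)O 4/4 satisfied
(3,1)O 5/6 satisfied
(3,2)X 3/6 satisfied
(3,3)X 3/4 satisfied
(4,0)O 3/3 satisfied
(4,1)O 3/4 satisfied
(4,3)X 2/2 satisfied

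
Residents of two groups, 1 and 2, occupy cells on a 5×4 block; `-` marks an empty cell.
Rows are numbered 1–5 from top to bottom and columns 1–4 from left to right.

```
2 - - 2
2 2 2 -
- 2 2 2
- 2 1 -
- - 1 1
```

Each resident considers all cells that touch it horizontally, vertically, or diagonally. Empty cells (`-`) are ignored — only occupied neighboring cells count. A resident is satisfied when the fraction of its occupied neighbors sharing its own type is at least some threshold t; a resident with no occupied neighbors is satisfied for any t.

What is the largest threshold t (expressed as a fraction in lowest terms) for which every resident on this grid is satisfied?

1/3

(1,1)2 2/2
(1,4)2 1/1
(2,1)2 3/3
(2,2)2 5/5
(2,3)2 5/5
(3,2)2 5/6
(3,3)2 5/6
(3,4)2 2/3
(4,2)2 2/4
(4,3)1 2/6
(5,3)1 2/3
(5,4)1 2/2
The smallest same-type fraction is 2/6 at (4,3), which reduces to 1/3. Any threshold above that leaves this resident unsatisfied.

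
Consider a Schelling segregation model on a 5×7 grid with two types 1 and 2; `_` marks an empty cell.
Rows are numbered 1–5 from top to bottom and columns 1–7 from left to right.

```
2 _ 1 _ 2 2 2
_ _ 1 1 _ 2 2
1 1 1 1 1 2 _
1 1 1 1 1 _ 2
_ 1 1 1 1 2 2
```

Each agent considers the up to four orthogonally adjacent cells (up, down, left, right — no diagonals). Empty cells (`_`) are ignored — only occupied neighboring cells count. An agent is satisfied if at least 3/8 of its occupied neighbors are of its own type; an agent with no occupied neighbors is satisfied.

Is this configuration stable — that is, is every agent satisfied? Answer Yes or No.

Yes

(1,1)2 0/0 satisfied
(1,3)1 1/1 satisfied
(1,5)2 1/1 satisfied
(1,6)2 3/3 satisfied
(1,7)2 2/2 satisfied
(2,3)1 3/3 satisfied
(2,4)1 2/2 satisfied
(2,6)2 3/3 satisfied
(2,7)2 2/2 satisfied
(3,1)1 2/2 satisfied
(3,2)1 3/3 satisfied
(3,3)1 4/4 satisfied
(3,4)1 4/4 satisfied
(3,5)1 2/3 satisfied
(3,6)2 1/2 satisfied
(4,1)1 2/2 satisfied
(4,2)1 4/4 satisfied
(4,3)1 4/4 satisfied
(4,4)1 4/4 satisfied
(4,5)1 3/3 satisfied
(4,7)2 1/1 satisfied
(5,2)1 2/2 satisfied
(5,3)1 3/3 satisfied
(5,4)1 3/3 satisfied
(5,5)1 2/3 satisfied
(5,6)2 1/2 satisfied
(5,7)2 2/2 satisfied
All meet the threshold, so the configuration is stable.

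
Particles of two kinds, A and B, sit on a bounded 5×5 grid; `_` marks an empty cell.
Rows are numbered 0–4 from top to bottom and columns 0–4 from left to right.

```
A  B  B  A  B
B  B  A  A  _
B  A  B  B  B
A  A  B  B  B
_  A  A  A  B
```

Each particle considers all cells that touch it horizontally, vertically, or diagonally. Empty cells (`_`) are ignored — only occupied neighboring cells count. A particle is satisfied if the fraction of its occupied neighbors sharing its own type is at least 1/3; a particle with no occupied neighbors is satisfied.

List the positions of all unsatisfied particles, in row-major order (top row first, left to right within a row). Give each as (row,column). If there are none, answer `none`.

(0,0), (0,4), (1,3), (4,3)

(0,0)A 0/3 unhappy
(0,1)B 3/5 ok
(0,2)B 2/5 ok
(0,3)A 2/4 ok
(0,4)B 0/2 unhappy
(1,0)B 3/5 ok
(1,1)B 5/8 ok
(1,2)A 3/8 ok
(1,3)A 2/7 unhappy
(2,0)B 2/5 ok
(2,1)A 3/8 ok
(2,2)B 4/8 ok
(2,3)B 5/7 ok
(2,4)B 3/4 ok
(3,0)A 3/4 ok
(3,1)A 4/7 ok
(3,2)B 3/8 ok
(3,3)B 6/8 ok
(3,4)B 4/5 ok
(4,1)A 3/4 ok
(4,2)A 3/5 ok
(4,3)A 1/5 unhappy
(4,4)B 2/3 ok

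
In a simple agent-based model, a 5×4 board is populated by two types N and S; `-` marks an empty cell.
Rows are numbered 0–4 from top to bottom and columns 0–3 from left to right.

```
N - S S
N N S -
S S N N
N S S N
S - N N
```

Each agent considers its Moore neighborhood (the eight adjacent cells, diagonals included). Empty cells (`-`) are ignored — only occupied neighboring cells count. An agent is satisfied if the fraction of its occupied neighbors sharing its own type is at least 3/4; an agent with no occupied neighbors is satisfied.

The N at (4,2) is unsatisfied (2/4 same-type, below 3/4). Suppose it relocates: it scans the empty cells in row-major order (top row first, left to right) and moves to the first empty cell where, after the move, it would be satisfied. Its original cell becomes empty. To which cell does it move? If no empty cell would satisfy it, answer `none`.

none

Vacating (4,2). Empty cells in order:
  (0,1): 3/5 same-type → still unsatisfied.
  (1,3): 2/5 same-type → still unsatisfied.
  (4,1): 1/4 same-type → still unsatisfied.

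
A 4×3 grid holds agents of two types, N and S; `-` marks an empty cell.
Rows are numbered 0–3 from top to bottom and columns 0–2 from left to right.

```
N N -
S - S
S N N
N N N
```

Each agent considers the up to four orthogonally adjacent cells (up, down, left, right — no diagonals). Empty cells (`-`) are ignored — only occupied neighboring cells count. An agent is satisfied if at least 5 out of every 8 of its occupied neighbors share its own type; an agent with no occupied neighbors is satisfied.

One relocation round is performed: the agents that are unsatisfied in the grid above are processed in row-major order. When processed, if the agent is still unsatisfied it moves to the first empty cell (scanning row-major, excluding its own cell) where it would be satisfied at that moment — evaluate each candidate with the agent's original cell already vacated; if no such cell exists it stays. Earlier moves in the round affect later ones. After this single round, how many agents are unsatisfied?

Initially unsatisfied (in order): (0,0), (1,0), (1,2), (2,0), (3,0).
  (0,0): no empty cell satisfies it; stays.
  (1,0): no empty cell satisfies it; stays.
  (1,2): no empty cell satisfies it; stays.
  (2,0): no empty cell satisfies it; stays.
  (3,0): no empty cell satisfies it; stays.
Resulting grid:
N N -
S - S
S N N
N N N
Unsatisfied now: (0,0), (1,0), (1,2), (2,0), (3,0).

5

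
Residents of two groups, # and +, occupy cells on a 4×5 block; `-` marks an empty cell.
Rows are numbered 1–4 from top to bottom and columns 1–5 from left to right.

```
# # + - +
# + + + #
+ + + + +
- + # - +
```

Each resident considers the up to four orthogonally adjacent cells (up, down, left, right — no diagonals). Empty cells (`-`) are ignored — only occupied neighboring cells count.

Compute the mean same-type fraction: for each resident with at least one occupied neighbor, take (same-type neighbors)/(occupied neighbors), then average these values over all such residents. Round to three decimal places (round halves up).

0.574

Row 1: (1,1)# 2/2 · (1,2)# 1/3 · (1,3)+ 1/2 · (1,5)+ 0/1
Row 2: (2,1)# 1/3 · (2,2)+ 2/4 · (2,3)+ 4/4 · (2,4)+ 2/3 · (2,5)# 0/3
Row 3: (3,1)+ 1/2 · (3,2)+ 4/4 · (3,3)+ 3/4 · (3,4)+ 3/3 · (3,5)+ 2/3
Row 4: (4,2)+ 1/2 · (4,3)# 0/2 · (4,5)+ 1/1
Sum over 17 residents: 2/2 + 1/3 + 1/2 + 0/1 + 1/3 + 2/4 + 4/4 + 2/3 + 0/3 + 1/2 + 4/4 + 3/4 + 3/3 + 2/3 + 1/2 + 0/2 + 1/1 = 39/4; mean = 39/4 ÷ 17 = 39/68 = 0.573529… → 0.574.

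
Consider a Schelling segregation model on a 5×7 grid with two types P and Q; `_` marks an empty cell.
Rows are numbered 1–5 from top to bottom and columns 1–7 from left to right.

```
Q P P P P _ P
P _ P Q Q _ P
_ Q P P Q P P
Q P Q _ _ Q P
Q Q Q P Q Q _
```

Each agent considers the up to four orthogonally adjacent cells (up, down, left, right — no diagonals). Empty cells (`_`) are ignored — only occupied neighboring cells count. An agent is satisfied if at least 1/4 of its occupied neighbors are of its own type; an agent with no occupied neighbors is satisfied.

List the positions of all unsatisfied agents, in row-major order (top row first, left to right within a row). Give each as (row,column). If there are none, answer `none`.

(1,1), (2,1), (3,2), (4,2), (5,4)

Row 1: (1,1)Q 0/2 not · (1,2)P 1/2 satisfied · (1,3)P 3/3 satisfied · (1,4)P 2/3 satisfied · (1,5)P 1/2 satisfied · (1,7)P 1/1 satisfied
Row 2: (2,1)P 0/1 not · (2,3)P 2/3 satisfied · (2,4)Q 1/4 satisfied · (2,5)Q 2/3 satisfied · (2,7)P 2/2 satisfied
Row 3: (3,2)Q 0/2 not · (3,3)P 2/4 satisfied · (3,4)P 1/3 satisfied · (3,5)Q 1/3 satisfied · (3,6)P 1/3 satisfied · (3,7)P 3/3 satisfied
Row 4: (4,1)Q 1/2 satisfied · (4,2)P 0/4 not · (4,3)Q 1/3 satisfied · (4,6)Q 1/3 satisfied · (4,7)P 1/2 satisfied
Row 5: (5,1)Q 2/2 satisfied · (5,2)Q 2/3 satisfied · (5,3)Q 2/3 satisfied · (5,4)P 0/2 not · (5,5)Q 1/2 satisfied · (5,6)Q 2/2 satisfied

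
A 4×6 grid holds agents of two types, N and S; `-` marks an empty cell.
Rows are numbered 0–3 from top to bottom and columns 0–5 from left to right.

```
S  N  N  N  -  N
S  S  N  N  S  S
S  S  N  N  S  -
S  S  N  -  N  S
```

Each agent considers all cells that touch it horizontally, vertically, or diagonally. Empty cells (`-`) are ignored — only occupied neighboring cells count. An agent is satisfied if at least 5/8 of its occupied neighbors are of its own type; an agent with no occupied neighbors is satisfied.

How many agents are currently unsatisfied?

10

Row 0: (0,0)S 2/3 satisfied · (0,1)N 2/5 not · (0,2)N 4/5 satisfied · (0,3)N 3/4 satisfied · (0,5)N 0/2 not
Row 1: (1,0)S 4/5 satisfied · (1,1)S 4/8 not · (1,2)N 6/8 satisfied · (1,3)N 5/7 satisfied · (1,4)S 2/6 not · (1,5)S 2/3 satisfied
Row 2: (2,0)S 5/5 satisfied · (2,1)S 5/8 satisfied · (2,2)N 4/7 not · (2,3)N 5/7 satisfied · (2,4)S 3/6 not
Row 3: (3,0)S 3/3 satisfied · (3,1)S 3/5 not · (3,2)N 2/4 not · (3,4)N 1/3 not · (3,5)S 1/2 not
Unsatisfied: (0,1), (0,5), (1,1), (1,4), (2,2), (2,4), (3,1), (3,2), (3,4), (3,5) — 10 in total.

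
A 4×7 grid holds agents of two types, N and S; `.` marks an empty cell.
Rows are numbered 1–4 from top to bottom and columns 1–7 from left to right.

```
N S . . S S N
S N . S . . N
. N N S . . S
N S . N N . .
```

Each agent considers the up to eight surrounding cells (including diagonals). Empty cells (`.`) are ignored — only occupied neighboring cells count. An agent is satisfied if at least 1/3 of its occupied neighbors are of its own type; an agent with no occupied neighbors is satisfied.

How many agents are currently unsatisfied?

4

Row 1: (1,1)N 1/3 ✓ · (1,2)S 1/3 ✓ · (1,5)S 2/2 ✓ · (1,6)S 1/3 ✓ · (1,7)N 1/2 ✓
Row 2: (2,1)S 1/4 ✗ · (2,2)N 3/5 ✓ · (2,4)S 2/3 ✓ · (2,7)N 1/3 ✓
Row 3: (3,2)N 3/5 ✓ · (3,3)N 3/6 ✓ · (3,4)S 1/4 ✗ · (3,7)S 0/1 ✗
Row 4: (4,1)N 1/2 ✓ · (4,2)S 0/3 ✗ · (4,4)N 2/3 ✓ · (4,5)N 1/2 ✓
Unsatisfied: (2,1), (3,4), (3,7), (4,2) — 4 in total.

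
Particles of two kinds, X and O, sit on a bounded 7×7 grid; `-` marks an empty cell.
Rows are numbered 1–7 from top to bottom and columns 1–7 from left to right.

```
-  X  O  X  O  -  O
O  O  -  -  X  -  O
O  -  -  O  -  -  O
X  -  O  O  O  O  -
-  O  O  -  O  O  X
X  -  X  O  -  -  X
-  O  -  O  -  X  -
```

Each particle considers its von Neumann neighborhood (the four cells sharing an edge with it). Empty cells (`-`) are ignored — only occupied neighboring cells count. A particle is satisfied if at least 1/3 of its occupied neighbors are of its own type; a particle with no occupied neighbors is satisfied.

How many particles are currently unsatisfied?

(1,2)X 0/2 not
(1,3)O 0/2 not
(1,4)X 0/2 not
(1,5)O 0/2 not
(1,7)O 1/1 satisfied
(2,1)O 2/2 satisfied
(2,2)O 1/2 satisfied
(2,5)X 0/1 not
(2,7)O 2/2 satisfied
(3,1)O 1/2 satisfied
(3,4)O 1/1 satisfied
(3,7)O 1/1 satisfied
(4,1)X 0/1 not
(4,3)O 2/2 satisfied
(4,4)O 3/3 satisfied
(4,5)O 3/3 satisfied
(4,6)O 2/2 satisfied
(5,2)O 1/1 satisfied
(5,3)O 2/3 satisfied
(5,5)O 2/2 satisfied
(5,6)O 2/3 satisfied
(5,7)X 1/2 satisfied
(6,1)X 0/0 satisfied
(6,3)X 0/2 not
(6,4)O 1/2 satisfied
(6,7)X 1/1 satisfied
(7,2)O 0/0 satisfied
(7,4)O 1/1 satisfied
(7,6)X 0/0 satisfied
Unsatisfied: (1,2), (1,3), (1,4), (1,5), (2,5), (4,1), (6,3) — 7 in total.

7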